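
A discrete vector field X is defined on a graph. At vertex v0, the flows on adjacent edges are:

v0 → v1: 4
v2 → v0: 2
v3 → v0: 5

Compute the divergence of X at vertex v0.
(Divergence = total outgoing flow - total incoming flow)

Divergence = sum of outgoing flows = 4 + (-2) + (-5) = -3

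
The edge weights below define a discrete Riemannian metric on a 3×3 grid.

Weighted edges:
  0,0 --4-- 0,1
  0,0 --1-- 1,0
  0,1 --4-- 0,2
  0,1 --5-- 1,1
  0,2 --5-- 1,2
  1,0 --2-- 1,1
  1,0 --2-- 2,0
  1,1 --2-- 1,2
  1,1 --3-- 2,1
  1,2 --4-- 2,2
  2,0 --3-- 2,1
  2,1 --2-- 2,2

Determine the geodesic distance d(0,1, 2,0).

Shortest path: 0,1 → 0,0 → 1,0 → 2,0, total weight = 7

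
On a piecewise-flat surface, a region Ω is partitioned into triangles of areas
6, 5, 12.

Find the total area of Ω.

6 + 5 + 12 = 23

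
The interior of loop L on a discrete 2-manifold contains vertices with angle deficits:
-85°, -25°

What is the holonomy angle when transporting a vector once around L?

Holonomy = total enclosed curvature = (-85°) + (-25°) = -110°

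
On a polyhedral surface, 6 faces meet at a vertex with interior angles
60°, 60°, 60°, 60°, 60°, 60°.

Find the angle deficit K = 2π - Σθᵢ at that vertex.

Sum of angles = 360°. K = 360° - 360° = 0° = 0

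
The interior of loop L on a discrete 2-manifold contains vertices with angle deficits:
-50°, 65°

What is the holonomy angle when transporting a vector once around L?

Holonomy = total enclosed curvature = (-50°) + 65° = 15°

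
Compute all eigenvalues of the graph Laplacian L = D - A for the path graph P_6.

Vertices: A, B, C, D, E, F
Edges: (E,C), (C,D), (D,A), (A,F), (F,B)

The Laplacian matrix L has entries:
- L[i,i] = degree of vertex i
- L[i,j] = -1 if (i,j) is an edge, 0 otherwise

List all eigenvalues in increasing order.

The path graph P_n has Laplacian eigenvalues λ_k = 2 − 2cos(kπ/n), k = 0, 1, …, n−1. Here n = 6:
k=0: 2 − 2cos(0) = 0.0; k=1: 2 − 2cos(π/6) = 0.2679; k=2: 2 − 2cos(π/3) = 1.0; k=3: 2 − 2cos(π/2) = 2.0; k=4: 2 − 2cos(2π/3) = 3.0; k=5: 2 − 2cos(5π/6) = 3.7321.
Laplacian eigenvalues (increasing order): [0.0, 0.2679, 1.0, 2.0, 3.0, 3.7321]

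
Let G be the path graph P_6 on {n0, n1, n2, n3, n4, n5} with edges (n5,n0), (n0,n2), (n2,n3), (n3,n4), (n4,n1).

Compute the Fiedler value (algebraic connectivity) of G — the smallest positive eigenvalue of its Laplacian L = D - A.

The path graph P_n has Laplacian eigenvalues λ_k = 2 − 2cos(kπ/n), k = 0, 1, …, n−1. Here n = 6:
k=0: 2 − 2cos(0) = 0.0; k=1: 2 − 2cos(π/6) = 0.2679; k=2: 2 − 2cos(π/3) = 1.0; k=3: 2 − 2cos(π/2) = 2.0; k=4: 2 − 2cos(2π/3) = 3.0; k=5: 2 − 2cos(5π/6) = 3.7321.
Laplacian eigenvalues: [0.0, 0.2679, 1.0, 2.0, 3.0, 3.7321]. Algebraic connectivity (smallest non-zero eigenvalue) = 0.2679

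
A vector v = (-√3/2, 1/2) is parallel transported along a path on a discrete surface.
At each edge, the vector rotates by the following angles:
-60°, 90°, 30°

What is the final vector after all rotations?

Total rotation: (-60°) + 90° + 30° = 60°. Final vector: (-0.8660, -0.5000)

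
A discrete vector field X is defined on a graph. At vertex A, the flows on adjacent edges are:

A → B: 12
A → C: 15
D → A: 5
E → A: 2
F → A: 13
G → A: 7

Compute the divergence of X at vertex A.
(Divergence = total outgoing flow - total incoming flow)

Divergence = sum of outgoing flows = 12 + 15 + (-5) + (-2) + (-13) + (-7) = 0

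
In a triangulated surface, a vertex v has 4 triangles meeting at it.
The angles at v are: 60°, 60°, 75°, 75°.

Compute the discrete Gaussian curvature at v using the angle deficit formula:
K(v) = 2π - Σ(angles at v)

Sum of angles = 270°. K = 360° - 270° = 90°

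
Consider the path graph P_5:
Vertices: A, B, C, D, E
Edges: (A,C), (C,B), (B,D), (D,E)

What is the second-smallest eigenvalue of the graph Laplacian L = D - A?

The path graph P_n has Laplacian eigenvalues λ_k = 2 − 2cos(kπ/n), k = 0, 1, …, n−1. Here n = 5:
k=0: 2 − 2cos(0) = 0.0; k=1: 2 − 2cos(π/5) = 0.382; k=2: 2 − 2cos(2π/5) = 1.382; k=3: 2 − 2cos(3π/5) = 2.618; k=4: 2 − 2cos(4π/5) = 3.618.
Laplacian eigenvalues: [0.0, 0.382, 1.382, 2.618, 3.618]. Algebraic connectivity (smallest non-zero eigenvalue) = 0.382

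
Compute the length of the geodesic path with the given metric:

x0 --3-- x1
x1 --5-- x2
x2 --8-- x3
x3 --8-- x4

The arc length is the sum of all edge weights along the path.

Arc length = 3 + 5 + 8 + 8 = 24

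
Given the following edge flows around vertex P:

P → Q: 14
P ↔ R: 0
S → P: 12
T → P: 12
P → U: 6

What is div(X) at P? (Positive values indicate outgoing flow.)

Divergence = sum of outgoing flows = 14 + 0 + (-12) + (-12) + 6 = -4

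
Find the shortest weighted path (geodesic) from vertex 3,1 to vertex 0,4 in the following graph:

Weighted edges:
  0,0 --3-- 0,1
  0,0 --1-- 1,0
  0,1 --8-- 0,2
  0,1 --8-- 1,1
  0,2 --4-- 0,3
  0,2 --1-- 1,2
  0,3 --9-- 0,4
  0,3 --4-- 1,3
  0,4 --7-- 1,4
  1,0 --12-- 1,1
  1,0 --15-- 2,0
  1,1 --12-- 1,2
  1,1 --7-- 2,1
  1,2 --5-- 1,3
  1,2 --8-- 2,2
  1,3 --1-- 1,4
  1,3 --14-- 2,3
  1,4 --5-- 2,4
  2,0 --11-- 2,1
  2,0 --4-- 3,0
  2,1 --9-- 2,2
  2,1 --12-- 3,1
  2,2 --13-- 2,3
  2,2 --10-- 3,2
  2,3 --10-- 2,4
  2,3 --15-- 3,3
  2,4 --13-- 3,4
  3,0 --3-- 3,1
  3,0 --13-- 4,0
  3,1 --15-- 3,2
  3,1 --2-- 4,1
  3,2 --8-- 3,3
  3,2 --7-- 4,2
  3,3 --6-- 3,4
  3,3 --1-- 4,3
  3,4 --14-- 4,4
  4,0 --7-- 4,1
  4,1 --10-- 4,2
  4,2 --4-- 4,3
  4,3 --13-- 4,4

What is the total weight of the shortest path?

Shortest path: 3,1 → 2,1 → 2,2 → 1,2 → 1,3 → 1,4 → 0,4, total weight = 42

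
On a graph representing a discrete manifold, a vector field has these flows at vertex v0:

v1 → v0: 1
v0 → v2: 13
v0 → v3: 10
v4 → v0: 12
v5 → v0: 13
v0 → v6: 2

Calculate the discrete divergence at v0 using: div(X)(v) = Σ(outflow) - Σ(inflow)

Divergence = sum of outgoing flows = (-1) + 13 + 10 + (-12) + (-13) + 2 = -1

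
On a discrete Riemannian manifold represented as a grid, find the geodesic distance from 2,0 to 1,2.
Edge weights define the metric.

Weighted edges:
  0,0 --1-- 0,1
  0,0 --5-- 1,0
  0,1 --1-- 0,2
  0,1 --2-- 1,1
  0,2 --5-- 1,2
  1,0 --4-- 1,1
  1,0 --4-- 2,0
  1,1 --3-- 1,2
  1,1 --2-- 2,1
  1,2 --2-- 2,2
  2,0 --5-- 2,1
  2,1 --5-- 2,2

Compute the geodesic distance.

Shortest path: 2,0 → 2,1 → 1,1 → 1,2, total weight = 10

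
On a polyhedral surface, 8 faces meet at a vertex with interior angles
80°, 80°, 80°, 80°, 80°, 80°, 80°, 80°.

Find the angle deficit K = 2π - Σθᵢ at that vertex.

Sum of angles = 640°. K = 360° - 640° = -280° = -14π/9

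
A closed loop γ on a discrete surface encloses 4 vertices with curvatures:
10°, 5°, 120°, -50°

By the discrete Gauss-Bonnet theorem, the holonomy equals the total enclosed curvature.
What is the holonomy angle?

Holonomy = total enclosed curvature = 10° + 5° + 120° + (-50°) = 85°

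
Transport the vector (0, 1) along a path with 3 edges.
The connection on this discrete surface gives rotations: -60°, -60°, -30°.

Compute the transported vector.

Total rotation: (-60°) + (-60°) + (-30°) = -150°. Final vector: (0.5000, -0.8660)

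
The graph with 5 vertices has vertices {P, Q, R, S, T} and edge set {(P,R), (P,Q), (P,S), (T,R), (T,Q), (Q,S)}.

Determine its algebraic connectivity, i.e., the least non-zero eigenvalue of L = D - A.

Degrees: deg(P) = 3, deg(Q) = 3, deg(R) = 2, deg(S) = 2, deg(T) = 2.
L = D − A with rows/columns ordered (P, Q, R, S, T):
  [ 3, -1, -1, -1,  0]
  [-1,  3,  0, -1, -1]
  [-1,  0,  2,  0, -1]
  [-1, -1,  0,  2,  0]
  [ 0, -1, -1,  0,  2]
Characteristic polynomial: det(λI − L) = λ(λ² − 5λ + 5)(λ² − 7λ + 11).
Roots: λ = 0; (λ² − 5λ + 5) = 0 ⇒ λ = (5 ± √5)/2 ≈ 1.382, 3.618; (λ² − 7λ + 11) = 0 ⇒ λ = (7 ± √5)/2 ≈ 2.382, 4.618.
(Check: the roots sum (with multiplicity) to 12, matching trace L = Σdeg = 2·6 = 12.)
Laplacian eigenvalues: [0.0, 1.382, 2.382, 3.618, 4.618]. Algebraic connectivity (smallest non-zero eigenvalue) = 1.382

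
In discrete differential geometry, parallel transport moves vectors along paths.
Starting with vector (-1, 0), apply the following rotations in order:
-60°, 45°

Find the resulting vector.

Total rotation: (-60°) + 45° = -15°. Final vector: (-0.9659, 0.2588)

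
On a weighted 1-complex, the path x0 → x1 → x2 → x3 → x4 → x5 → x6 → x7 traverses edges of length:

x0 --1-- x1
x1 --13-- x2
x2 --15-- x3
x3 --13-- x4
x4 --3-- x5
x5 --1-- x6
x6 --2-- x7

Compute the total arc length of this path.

Arc length = 1 + 13 + 15 + 13 + 3 + 1 + 2 = 48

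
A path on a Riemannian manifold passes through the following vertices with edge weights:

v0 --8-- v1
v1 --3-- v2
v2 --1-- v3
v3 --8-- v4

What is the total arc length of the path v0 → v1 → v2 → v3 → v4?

Arc length = 8 + 3 + 1 + 8 = 20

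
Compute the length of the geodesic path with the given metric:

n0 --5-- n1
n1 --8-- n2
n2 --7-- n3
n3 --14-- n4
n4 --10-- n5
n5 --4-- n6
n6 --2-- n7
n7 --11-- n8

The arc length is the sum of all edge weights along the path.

Arc length = 5 + 8 + 7 + 14 + 10 + 4 + 2 + 11 = 61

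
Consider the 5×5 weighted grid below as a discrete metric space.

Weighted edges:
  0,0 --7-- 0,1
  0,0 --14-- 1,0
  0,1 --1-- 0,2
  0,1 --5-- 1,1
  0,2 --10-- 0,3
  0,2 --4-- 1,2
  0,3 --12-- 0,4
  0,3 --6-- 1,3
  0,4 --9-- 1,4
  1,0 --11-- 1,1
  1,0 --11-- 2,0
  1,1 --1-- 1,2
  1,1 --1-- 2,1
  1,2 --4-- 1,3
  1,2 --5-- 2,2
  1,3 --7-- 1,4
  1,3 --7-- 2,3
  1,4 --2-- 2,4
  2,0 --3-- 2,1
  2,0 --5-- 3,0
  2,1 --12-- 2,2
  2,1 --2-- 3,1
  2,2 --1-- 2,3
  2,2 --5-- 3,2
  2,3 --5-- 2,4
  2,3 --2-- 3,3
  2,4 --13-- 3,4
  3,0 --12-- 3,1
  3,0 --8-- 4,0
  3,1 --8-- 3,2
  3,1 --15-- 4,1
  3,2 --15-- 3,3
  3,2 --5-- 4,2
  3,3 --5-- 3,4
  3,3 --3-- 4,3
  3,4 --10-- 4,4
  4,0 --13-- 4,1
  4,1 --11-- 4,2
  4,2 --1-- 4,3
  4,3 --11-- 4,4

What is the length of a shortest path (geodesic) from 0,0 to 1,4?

Shortest path: 0,0 → 0,1 → 0,2 → 1,2 → 1,3 → 1,4, total weight = 23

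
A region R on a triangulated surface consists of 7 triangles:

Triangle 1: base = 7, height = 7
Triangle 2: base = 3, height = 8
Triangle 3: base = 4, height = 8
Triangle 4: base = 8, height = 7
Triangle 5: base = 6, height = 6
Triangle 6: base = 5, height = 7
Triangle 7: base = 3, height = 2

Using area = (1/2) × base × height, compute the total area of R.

(1/2)×7×7 + (1/2)×3×8 + (1/2)×4×8 + (1/2)×8×7 + (1/2)×6×6 + (1/2)×5×7 + (1/2)×3×2 = 119.0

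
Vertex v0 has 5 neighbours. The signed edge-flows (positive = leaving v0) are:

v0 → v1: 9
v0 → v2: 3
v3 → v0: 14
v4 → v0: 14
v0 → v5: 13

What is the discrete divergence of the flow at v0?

Divergence = sum of outgoing flows = 9 + 3 + (-14) + (-14) + 13 = -3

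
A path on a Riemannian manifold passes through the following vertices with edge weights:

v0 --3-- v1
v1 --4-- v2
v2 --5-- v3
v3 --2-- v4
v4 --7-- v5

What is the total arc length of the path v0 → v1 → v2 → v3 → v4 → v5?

Arc length = 3 + 4 + 5 + 2 + 7 = 21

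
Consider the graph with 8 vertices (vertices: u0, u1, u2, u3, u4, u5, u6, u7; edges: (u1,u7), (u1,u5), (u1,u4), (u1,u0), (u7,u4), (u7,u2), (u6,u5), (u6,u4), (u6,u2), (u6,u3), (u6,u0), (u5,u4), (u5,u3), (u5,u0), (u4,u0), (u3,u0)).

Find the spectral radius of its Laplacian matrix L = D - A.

Degrees: deg(u0) = 5, deg(u1) = 4, deg(u2) = 2, deg(u3) = 3, deg(u4) = 5, deg(u5) = 5, deg(u6) = 5, deg(u7) = 3.
L = D − A with rows/columns ordered (u0, u1, u2, u3, u4, u5, u6, u7):
  [ 5, -1,  0, -1, -1, -1, -1,  0]
  [-1,  4,  0,  0, -1, -1,  0, -1]
  [ 0,  0,  2,  0,  0,  0, -1, -1]
  [-1,  0,  0,  3,  0, -1, -1,  0]
  [-1, -1,  0,  0,  5, -1, -1, -1]
  [-1, -1,  0, -1, -1,  5, -1,  0]
  [-1,  0, -1, -1, -1, -1,  5,  0]
  [ 0, -1, -1,  0, -1,  0,  0,  3]
Characteristic polynomial: det(λI − L) = λ(λ² − 8λ + 10)(λ² − 9λ + 16)(λ − 4)(λ − 5)(λ − 6).
Roots: λ = 0; (λ² − 8λ + 10) = 0 ⇒ λ = 4 ± √6 ≈ 1.5505, 6.4495; (λ² − 9λ + 16) = 0 ⇒ λ = (9 ± √17)/2 ≈ 2.4384, 6.5616; (λ − 4) = 0 ⇒ λ = 4; (λ − 5) = 0 ⇒ λ = 5; (λ − 6) = 0 ⇒ λ = 6.
(Check: the roots sum (with multiplicity) to 32, matching trace L = Σdeg = 2·16 = 32.)
Laplacian eigenvalues: [0.0, 1.5505, 2.4384, 4.0, 5.0, 6.0, 6.4495, 6.5616]. Largest eigenvalue (spectral radius) = 6.5616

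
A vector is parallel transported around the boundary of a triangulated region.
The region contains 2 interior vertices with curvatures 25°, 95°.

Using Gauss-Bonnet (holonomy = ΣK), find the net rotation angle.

Holonomy = total enclosed curvature = 25° + 95° = 120°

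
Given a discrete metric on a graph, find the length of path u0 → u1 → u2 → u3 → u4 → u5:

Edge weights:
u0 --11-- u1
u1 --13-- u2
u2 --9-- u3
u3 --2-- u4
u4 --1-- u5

Arc length = 11 + 13 + 9 + 2 + 1 = 36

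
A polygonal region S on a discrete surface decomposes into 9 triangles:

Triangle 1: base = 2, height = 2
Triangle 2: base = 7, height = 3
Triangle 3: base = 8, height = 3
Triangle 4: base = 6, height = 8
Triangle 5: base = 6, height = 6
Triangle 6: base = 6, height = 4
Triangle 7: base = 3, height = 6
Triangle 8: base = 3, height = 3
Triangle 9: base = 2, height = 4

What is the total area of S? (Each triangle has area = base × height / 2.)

(1/2)×2×2 + (1/2)×7×3 + (1/2)×8×3 + (1/2)×6×8 + (1/2)×6×6 + (1/2)×6×4 + (1/2)×3×6 + (1/2)×3×3 + (1/2)×2×4 = 96.0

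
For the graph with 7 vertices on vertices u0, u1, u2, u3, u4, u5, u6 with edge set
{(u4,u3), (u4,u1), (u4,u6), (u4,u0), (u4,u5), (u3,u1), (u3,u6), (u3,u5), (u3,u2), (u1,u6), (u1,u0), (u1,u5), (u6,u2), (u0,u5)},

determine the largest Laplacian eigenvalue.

Degrees: deg(u0) = 3, deg(u1) = 5, deg(u2) = 2, deg(u3) = 5, deg(u4) = 5, deg(u5) = 4, deg(u6) = 4.
L = D − A with rows/columns ordered (u0, u1, u2, u3, u4, u5, u6):
  [ 3, -1,  0,  0, -1, -1,  0]
  [-1,  5,  0, -1, -1, -1, -1]
  [ 0,  0,  2, -1,  0,  0, -1]
  [ 0, -1, -1,  5, -1, -1, -1]
  [-1, -1,  0, -1,  5, -1, -1]
  [-1, -1,  0, -1, -1,  4,  0]
  [ 0, -1, -1, -1, -1,  0,  4]
Characteristic polynomial: det(λI − L) = λ(λ² − 6λ + 7)(λ² − 10λ + 23)(λ − 6)².
Roots: λ = 0; (λ² − 6λ + 7) = 0 ⇒ λ = 3 ± √2 ≈ 1.5858, 4.4142; (λ² − 10λ + 23) = 0 ⇒ λ = 5 ± √2 ≈ 3.5858, 6.4142; (λ − 6) = 0 ⇒ λ = 6 (multiplicity 2).
(Check: the roots sum (with multiplicity) to 28, matching trace L = Σdeg = 2·14 = 28.)
Laplacian eigenvalues: [0.0, 1.5858, 3.5858, 4.4142, 6.0, 6.0, 6.4142]. Largest eigenvalue (spectral radius) = 6.4142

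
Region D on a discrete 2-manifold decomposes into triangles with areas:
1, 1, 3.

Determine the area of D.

1 + 1 + 3 = 5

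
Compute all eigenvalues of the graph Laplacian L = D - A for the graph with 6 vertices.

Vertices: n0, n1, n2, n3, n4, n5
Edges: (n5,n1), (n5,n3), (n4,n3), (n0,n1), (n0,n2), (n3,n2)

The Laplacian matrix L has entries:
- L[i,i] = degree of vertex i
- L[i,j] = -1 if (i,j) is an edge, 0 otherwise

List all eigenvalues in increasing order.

Degrees: deg(n0) = 2, deg(n1) = 2, deg(n2) = 2, deg(n3) = 3, deg(n4) = 1, deg(n5) = 2.
L = D − A with rows/columns ordered (n0, n1, n2, n3, n4, n5):
  [ 2, -1, -1,  0,  0,  0]
  [-1,  2,  0,  0,  0, -1]
  [-1,  0,  2, -1,  0,  0]
  [ 0,  0, -1,  3, -1, -1]
  [ 0,  0,  0, -1,  1,  0]
  [ 0, -1,  0, -1,  0,  2]
Characteristic polynomial: det(λI − L) = λ(λ² − 5λ + 3)(λ² − 5λ + 5)(λ − 2).
Roots: λ = 0; (λ² − 5λ + 3) = 0 ⇒ λ = (5 ± √13)/2 ≈ 0.6972, 4.3028; (λ² − 5λ + 5) = 0 ⇒ λ = (5 ± √5)/2 ≈ 1.382, 3.618; (λ − 2) = 0 ⇒ λ = 2.
(Check: the roots sum (with multiplicity) to 12, matching trace L = Σdeg = 2·6 = 12.)
Laplacian eigenvalues (increasing order): [0.0, 0.6972, 1.382, 2.0, 3.618, 4.3028]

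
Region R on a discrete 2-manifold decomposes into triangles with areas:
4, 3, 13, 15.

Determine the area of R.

4 + 3 + 13 + 15 = 35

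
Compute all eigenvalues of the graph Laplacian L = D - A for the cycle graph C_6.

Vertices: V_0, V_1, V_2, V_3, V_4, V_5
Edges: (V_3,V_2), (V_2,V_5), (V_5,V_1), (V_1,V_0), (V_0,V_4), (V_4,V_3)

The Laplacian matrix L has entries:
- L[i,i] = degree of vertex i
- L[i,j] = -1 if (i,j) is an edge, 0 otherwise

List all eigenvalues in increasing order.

The cycle graph C_n has Laplacian eigenvalues λ_k = 2 − 2cos(2πk/n), k = 0, 1, …, n−1. Here n = 6:
k=0: 2 − 2cos(0) = 0.0; k=1: 2 − 2cos(π/3) = 1.0; k=2: 2 − 2cos(2π/3) = 3.0; k=3: 2 − 2cos(π) = 4.0; k=4: 2 − 2cos(4π/3) = 3.0; k=5: 2 − 2cos(5π/3) = 1.0.
Laplacian eigenvalues (increasing order): [0.0, 1.0, 1.0, 3.0, 3.0, 4.0]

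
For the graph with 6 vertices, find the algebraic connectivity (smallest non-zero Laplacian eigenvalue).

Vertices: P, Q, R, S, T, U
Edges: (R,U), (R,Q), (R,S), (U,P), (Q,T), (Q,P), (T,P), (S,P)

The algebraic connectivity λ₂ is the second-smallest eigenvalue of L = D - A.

Degrees: deg(P) = 4, deg(Q) = 3, deg(R) = 3, deg(S) = 2, deg(T) = 2, deg(U) = 2.
L = D − A with rows/columns ordered (P, Q, R, S, T, U):
  [ 4, -1,  0, -1, -1, -1]
  [-1,  3, -1,  0, -1,  0]
  [ 0, -1,  3, -1,  0, -1]
  [-1,  0, -1,  2,  0,  0]
  [-1, -1,  0,  0,  2,  0]
  [-1,  0, -1,  0,  0,  2]
Characteristic polynomial: det(λI − L) = λ(λ² − 7λ + 8)(λ − 2)(λ − 3)(λ − 4).
Roots: λ = 0; (λ² − 7λ + 8) = 0 ⇒ λ = (7 ± √17)/2 ≈ 1.4384, 5.5616; (λ − 2) = 0 ⇒ λ = 2; (λ − 3) = 0 ⇒ λ = 3; (λ − 4) = 0 ⇒ λ = 4.
(Check: the roots sum (with multiplicity) to 16, matching trace L = Σdeg = 2·8 = 16.)
Laplacian eigenvalues: [0.0, 1.4384, 2.0, 3.0, 4.0, 5.5616]. Algebraic connectivity (smallest non-zero eigenvalue) = 1.4384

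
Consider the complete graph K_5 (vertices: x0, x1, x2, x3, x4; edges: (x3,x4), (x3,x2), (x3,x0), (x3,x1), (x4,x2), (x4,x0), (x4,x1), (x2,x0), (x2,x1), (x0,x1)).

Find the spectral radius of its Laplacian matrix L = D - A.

For the complete graph K_n, L = nI − J (J = all-ones matrix). J has eigenvalues n (once, eigenvector 𝟙) and 0 (multiplicity n−1), so L has eigenvalues 0 (once) and n (multiplicity n−1). Here n = 5: eigenvalue 0 once and 5 with multiplicity 4.
Laplacian eigenvalues: [0.0, 5.0, 5.0, 5.0, 5.0]. Largest eigenvalue (spectral radius) = 5.0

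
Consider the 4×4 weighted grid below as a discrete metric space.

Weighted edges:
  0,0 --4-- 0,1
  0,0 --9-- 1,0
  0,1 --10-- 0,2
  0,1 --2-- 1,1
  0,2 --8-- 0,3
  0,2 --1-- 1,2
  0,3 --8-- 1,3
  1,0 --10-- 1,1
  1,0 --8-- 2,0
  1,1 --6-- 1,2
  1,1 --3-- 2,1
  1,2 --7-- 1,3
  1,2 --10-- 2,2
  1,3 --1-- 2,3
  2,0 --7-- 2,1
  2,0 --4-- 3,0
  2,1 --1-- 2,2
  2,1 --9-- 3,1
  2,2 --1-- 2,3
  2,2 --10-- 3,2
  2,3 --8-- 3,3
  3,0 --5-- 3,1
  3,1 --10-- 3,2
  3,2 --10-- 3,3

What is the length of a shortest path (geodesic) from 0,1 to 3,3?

Shortest path: 0,1 → 1,1 → 2,1 → 2,2 → 2,3 → 3,3, total weight = 15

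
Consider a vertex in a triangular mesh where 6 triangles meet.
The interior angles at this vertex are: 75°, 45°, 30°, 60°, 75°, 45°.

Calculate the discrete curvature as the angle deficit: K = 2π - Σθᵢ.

Sum of angles = 330°. K = 360° - 330° = 30° = π/6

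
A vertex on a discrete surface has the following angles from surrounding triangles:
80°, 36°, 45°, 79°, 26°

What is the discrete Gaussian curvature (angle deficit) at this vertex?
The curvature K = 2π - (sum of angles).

Sum of angles = 266°. K = 360° - 266° = 94° = 47π/90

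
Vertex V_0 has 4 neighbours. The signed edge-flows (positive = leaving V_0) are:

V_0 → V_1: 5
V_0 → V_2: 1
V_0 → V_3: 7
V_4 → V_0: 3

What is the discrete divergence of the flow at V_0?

Divergence = sum of outgoing flows = 5 + 1 + 7 + (-3) = 10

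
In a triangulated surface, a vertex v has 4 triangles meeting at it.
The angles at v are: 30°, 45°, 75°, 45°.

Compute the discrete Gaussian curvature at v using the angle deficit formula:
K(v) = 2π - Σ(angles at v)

Sum of angles = 195°. K = 360° - 195° = 165°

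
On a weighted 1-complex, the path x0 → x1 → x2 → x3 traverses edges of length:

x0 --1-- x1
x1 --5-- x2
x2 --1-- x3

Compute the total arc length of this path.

Arc length = 1 + 5 + 1 = 7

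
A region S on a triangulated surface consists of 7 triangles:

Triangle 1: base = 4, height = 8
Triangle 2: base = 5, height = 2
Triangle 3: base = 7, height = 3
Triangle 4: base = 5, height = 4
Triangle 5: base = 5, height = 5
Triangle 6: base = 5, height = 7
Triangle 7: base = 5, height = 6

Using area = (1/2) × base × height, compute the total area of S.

(1/2)×4×8 + (1/2)×5×2 + (1/2)×7×3 + (1/2)×5×4 + (1/2)×5×5 + (1/2)×5×7 + (1/2)×5×6 = 86.5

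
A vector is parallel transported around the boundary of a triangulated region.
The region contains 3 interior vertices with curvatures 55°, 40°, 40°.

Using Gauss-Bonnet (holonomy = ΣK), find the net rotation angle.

Holonomy = total enclosed curvature = 55° + 40° + 40° = 135°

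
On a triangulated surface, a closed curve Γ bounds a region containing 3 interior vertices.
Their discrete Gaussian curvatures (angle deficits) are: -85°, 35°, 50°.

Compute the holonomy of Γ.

Holonomy = total enclosed curvature = (-85°) + 35° + 50° = 0°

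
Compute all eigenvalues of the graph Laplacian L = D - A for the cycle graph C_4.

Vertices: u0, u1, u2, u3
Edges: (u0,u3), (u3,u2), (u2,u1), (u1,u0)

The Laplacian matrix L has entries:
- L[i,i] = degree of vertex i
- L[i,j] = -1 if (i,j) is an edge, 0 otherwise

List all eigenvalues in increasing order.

The cycle graph C_n has Laplacian eigenvalues λ_k = 2 − 2cos(2πk/n), k = 0, 1, …, n−1. Here n = 4:
k=0: 2 − 2cos(0) = 0.0; k=1: 2 − 2cos(π/2) = 2.0; k=2: 2 − 2cos(π) = 4.0; k=3: 2 − 2cos(3π/2) = 2.0.
Laplacian eigenvalues (increasing order): [0.0, 2.0, 2.0, 4.0]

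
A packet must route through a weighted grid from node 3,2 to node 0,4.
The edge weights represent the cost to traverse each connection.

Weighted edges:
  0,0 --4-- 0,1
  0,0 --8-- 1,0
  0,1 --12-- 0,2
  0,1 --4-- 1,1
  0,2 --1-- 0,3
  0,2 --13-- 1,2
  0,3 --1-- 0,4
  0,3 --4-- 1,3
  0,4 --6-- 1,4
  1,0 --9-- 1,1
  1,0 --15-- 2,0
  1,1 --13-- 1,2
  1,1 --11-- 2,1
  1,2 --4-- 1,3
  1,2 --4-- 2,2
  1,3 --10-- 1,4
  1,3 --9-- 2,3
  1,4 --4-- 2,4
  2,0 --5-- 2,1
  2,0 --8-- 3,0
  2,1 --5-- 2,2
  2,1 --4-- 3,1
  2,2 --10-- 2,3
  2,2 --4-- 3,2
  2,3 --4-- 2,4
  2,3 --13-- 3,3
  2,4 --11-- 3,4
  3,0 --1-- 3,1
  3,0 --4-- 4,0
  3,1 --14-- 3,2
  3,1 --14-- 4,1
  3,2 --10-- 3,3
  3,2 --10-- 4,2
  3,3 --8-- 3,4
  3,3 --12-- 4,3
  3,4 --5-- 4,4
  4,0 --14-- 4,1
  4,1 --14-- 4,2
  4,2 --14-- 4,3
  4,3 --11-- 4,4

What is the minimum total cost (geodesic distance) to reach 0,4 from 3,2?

Shortest path: 3,2 → 2,2 → 1,2 → 1,3 → 0,3 → 0,4, total weight = 17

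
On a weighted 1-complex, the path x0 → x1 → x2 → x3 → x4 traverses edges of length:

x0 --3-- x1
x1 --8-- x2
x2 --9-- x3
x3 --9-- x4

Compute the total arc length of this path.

Arc length = 3 + 8 + 9 + 9 = 29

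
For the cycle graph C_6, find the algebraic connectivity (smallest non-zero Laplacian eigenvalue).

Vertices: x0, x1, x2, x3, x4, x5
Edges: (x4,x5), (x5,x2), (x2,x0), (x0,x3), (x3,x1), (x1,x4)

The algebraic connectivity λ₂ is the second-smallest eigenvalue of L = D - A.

The cycle graph C_n has Laplacian eigenvalues λ_k = 2 − 2cos(2πk/n), k = 0, 1, …, n−1. Here n = 6:
k=0: 2 − 2cos(0) = 0.0; k=1: 2 − 2cos(π/3) = 1.0; k=2: 2 − 2cos(2π/3) = 3.0; k=3: 2 − 2cos(π) = 4.0; k=4: 2 − 2cos(4π/3) = 3.0; k=5: 2 − 2cos(5π/3) = 1.0.
Laplacian eigenvalues: [0.0, 1.0, 1.0, 3.0, 3.0, 4.0]. Algebraic connectivity (smallest non-zero eigenvalue) = 1.0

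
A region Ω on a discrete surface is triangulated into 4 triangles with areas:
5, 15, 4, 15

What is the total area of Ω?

5 + 15 + 4 + 15 = 39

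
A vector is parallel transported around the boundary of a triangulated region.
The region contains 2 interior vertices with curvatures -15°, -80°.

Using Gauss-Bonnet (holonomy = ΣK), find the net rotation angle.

Holonomy = total enclosed curvature = (-15°) + (-80°) = -95°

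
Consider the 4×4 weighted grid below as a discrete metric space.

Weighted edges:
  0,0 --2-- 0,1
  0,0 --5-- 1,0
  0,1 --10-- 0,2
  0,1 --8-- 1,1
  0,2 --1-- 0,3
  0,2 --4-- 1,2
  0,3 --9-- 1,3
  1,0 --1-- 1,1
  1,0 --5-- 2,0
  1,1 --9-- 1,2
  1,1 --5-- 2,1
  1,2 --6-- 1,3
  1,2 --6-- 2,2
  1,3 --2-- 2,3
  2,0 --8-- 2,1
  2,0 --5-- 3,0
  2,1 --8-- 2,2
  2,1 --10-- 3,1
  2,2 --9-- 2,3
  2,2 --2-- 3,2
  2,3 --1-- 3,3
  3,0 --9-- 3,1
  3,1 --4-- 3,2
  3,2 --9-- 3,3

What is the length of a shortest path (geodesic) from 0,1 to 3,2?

Shortest path: 0,1 → 0,2 → 1,2 → 2,2 → 3,2, total weight = 22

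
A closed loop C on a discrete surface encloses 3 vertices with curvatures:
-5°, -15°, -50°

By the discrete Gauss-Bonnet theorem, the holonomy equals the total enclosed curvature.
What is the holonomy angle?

Holonomy = total enclosed curvature = (-5°) + (-15°) + (-50°) = -70°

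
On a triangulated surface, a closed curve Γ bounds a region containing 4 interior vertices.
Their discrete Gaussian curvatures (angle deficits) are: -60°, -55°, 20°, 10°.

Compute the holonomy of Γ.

Holonomy = total enclosed curvature = (-60°) + (-55°) + 20° + 10° = -85°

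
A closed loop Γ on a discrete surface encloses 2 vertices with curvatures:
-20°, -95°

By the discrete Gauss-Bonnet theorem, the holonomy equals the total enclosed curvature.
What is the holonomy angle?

Holonomy = total enclosed curvature = (-20°) + (-95°) = -115°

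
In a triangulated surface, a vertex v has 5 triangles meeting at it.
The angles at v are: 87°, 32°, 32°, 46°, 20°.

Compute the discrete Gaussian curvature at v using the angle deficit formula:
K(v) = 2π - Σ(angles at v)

Sum of angles = 217°. K = 360° - 217° = 143° = 143π/180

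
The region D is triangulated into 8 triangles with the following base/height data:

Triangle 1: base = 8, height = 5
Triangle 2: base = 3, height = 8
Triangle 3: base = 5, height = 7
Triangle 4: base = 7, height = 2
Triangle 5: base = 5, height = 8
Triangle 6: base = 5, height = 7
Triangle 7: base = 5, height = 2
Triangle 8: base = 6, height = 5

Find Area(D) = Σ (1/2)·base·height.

(1/2)×8×5 + (1/2)×3×8 + (1/2)×5×7 + (1/2)×7×2 + (1/2)×5×8 + (1/2)×5×7 + (1/2)×5×2 + (1/2)×6×5 = 114.0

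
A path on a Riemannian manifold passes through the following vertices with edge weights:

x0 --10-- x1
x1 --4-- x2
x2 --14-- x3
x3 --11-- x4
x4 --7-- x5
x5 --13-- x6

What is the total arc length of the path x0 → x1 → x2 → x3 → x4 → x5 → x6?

Arc length = 10 + 4 + 14 + 11 + 7 + 13 = 59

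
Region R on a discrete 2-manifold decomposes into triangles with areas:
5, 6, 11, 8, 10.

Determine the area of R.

5 + 6 + 11 + 8 + 10 = 40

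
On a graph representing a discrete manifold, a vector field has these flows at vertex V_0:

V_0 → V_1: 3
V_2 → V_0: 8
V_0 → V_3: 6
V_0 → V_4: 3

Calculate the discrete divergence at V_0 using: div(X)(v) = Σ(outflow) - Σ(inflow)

Divergence = sum of outgoing flows = 3 + (-8) + 6 + 3 = 4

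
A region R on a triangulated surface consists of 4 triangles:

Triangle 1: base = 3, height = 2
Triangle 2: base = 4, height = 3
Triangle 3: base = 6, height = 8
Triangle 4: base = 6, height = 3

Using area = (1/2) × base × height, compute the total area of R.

(1/2)×3×2 + (1/2)×4×3 + (1/2)×6×8 + (1/2)×6×3 = 42.0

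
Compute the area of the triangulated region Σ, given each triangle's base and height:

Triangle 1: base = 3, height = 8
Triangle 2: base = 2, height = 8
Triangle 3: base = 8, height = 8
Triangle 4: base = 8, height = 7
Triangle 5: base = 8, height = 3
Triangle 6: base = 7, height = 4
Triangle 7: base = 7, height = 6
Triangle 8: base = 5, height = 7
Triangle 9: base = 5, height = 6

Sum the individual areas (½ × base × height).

(1/2)×3×8 + (1/2)×2×8 + (1/2)×8×8 + (1/2)×8×7 + (1/2)×8×3 + (1/2)×7×4 + (1/2)×7×6 + (1/2)×5×7 + (1/2)×5×6 = 159.5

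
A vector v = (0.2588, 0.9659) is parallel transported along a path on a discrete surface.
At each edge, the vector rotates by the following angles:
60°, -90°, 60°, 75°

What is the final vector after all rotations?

Total rotation: 60° + (-90°) + 60° + 75° = 105°. Final vector: (-1, 0)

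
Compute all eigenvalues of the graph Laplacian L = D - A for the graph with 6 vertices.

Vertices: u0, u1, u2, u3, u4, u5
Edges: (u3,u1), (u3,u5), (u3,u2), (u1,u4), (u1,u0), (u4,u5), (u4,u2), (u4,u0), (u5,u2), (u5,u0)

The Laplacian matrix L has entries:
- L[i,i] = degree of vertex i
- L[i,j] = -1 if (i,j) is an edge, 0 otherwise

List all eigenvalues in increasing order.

Degrees: deg(u0) = 3, deg(u1) = 3, deg(u2) = 3, deg(u3) = 3, deg(u4) = 4, deg(u5) = 4.
L = D − A with rows/columns ordered (u0, u1, u2, u3, u4, u5):
  [ 3, -1,  0,  0, -1, -1]
  [-1,  3,  0, -1, -1,  0]
  [ 0,  0,  3, -1, -1, -1]
  [ 0, -1, -1,  3,  0, -1]
  [-1, -1, -1,  0,  4, -1]
  [-1,  0, -1, -1, -1,  4]
Characteristic polynomial: det(λI − L) = λ(λ² − 8λ + 13)(λ − 3)(λ − 4)(λ − 5).
Roots: λ = 0; (λ² − 8λ + 13) = 0 ⇒ λ = 4 ± √3 ≈ 2.2679, 5.7321; (λ − 3) = 0 ⇒ λ = 3; (λ − 4) = 0 ⇒ λ = 4; (λ − 5) = 0 ⇒ λ = 5.
(Check: the roots sum (with multiplicity) to 20, matching trace L = Σdeg = 2·10 = 20.)
Laplacian eigenvalues (increasing order): [0.0, 2.2679, 3.0, 4.0, 5.0, 5.7321]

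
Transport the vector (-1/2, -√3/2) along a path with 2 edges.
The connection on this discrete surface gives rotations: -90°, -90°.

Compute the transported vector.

Total rotation: (-90°) + (-90°) = -180° ≡ 180° (mod 360°). Final vector: (0.5000, 0.8660)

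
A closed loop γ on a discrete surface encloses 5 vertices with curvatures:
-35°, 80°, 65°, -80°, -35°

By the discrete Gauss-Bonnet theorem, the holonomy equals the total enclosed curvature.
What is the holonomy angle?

Holonomy = total enclosed curvature = (-35°) + 80° + 65° + (-80°) + (-35°) = -5°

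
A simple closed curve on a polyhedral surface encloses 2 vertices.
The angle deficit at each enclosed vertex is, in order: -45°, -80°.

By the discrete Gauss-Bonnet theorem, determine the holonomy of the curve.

Holonomy = total enclosed curvature = (-45°) + (-80°) = -125°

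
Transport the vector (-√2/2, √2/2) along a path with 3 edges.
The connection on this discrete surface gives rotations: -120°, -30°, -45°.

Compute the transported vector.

Total rotation: (-120°) + (-30°) + (-45°) = -195° ≡ 165° (mod 360°). Final vector: (0.5000, -0.8660)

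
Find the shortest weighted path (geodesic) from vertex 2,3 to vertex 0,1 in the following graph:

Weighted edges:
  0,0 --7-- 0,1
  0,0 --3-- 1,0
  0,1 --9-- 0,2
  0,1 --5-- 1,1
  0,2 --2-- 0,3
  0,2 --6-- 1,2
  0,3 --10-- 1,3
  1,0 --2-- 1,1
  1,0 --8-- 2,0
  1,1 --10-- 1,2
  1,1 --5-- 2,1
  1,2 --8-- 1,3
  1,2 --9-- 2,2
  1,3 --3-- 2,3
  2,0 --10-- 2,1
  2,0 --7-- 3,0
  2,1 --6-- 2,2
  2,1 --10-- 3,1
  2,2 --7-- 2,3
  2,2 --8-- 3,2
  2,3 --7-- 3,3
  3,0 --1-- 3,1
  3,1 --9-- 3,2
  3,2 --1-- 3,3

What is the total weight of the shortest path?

Shortest path: 2,3 → 2,2 → 2,1 → 1,1 → 0,1, total weight = 23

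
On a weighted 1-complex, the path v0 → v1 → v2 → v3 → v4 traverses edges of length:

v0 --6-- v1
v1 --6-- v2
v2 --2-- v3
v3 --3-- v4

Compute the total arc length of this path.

Arc length = 6 + 6 + 2 + 3 = 17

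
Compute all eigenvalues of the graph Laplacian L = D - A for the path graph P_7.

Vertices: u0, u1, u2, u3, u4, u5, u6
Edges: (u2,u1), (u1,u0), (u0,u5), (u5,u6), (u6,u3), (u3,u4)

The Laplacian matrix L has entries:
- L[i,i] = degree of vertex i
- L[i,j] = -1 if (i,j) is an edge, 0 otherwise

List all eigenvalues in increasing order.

The path graph P_n has Laplacian eigenvalues λ_k = 2 − 2cos(kπ/n), k = 0, 1, …, n−1. Here n = 7:
k=0: 2 − 2cos(0) = 0.0; k=1: 2 − 2cos(π/7) = 0.1981; k=2: 2 − 2cos(2π/7) = 0.753; k=3: 2 − 2cos(3π/7) = 1.555; k=4: 2 − 2cos(4π/7) = 2.445; k=5: 2 − 2cos(5π/7) = 3.247; k=6: 2 − 2cos(6π/7) = 3.8019.
Laplacian eigenvalues (increasing order): [0.0, 0.1981, 0.753, 1.555, 2.445, 3.247, 3.8019]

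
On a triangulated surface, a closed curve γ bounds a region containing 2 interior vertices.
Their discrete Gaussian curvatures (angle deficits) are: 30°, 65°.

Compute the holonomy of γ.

Holonomy = total enclosed curvature = 30° + 65° = 95°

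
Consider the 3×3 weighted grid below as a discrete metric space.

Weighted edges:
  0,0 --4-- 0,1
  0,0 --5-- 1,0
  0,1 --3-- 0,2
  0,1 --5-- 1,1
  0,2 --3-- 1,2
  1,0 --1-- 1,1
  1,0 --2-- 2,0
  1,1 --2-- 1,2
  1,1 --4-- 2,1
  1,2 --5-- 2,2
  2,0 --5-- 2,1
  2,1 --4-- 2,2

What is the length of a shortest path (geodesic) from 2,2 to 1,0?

Shortest path: 2,2 → 1,2 → 1,1 → 1,0, total weight = 8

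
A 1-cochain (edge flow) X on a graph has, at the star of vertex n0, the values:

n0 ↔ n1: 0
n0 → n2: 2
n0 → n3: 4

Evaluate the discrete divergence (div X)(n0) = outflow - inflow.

Divergence = sum of outgoing flows = 0 + 2 + 4 = 6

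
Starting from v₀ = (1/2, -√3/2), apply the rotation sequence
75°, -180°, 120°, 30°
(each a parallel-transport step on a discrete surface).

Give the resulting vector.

Total rotation: 75° + (-180°) + 120° + 30° = 45°. Final vector: (0.9659, -0.2588)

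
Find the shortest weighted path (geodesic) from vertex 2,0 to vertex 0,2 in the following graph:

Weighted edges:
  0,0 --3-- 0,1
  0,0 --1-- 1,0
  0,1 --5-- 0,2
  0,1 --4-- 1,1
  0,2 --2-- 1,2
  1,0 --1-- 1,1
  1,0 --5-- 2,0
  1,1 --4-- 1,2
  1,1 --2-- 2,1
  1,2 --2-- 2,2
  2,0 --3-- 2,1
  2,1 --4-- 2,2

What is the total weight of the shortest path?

Shortest path: 2,0 → 2,1 → 1,1 → 1,2 → 0,2, total weight = 11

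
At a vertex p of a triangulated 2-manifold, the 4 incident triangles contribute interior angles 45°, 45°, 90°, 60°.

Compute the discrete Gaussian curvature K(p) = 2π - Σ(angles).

Sum of angles = 240°. K = 360° - 240° = 120° = 2π/3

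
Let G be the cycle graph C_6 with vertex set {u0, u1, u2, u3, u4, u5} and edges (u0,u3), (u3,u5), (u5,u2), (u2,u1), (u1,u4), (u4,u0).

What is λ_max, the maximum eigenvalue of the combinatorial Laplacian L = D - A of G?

The cycle graph C_n has Laplacian eigenvalues λ_k = 2 − 2cos(2πk/n), k = 0, 1, …, n−1. Here n = 6:
k=0: 2 − 2cos(0) = 0.0; k=1: 2 − 2cos(π/3) = 1.0; k=2: 2 − 2cos(2π/3) = 3.0; k=3: 2 − 2cos(π) = 4.0; k=4: 2 − 2cos(4π/3) = 3.0; k=5: 2 − 2cos(5π/3) = 1.0.
Laplacian eigenvalues: [0.0, 1.0, 1.0, 3.0, 3.0, 4.0]. Largest eigenvalue (spectral radius) = 4.0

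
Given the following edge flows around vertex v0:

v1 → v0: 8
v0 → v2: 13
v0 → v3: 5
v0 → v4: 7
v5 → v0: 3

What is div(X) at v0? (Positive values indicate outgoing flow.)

Divergence = sum of outgoing flows = (-8) + 13 + 5 + 7 + (-3) = 14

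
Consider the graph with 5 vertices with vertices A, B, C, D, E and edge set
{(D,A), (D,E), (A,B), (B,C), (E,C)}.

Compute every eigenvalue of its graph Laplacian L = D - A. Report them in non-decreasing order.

Degrees: deg(A) = 2, deg(B) = 2, deg(C) = 2, deg(D) = 2, deg(E) = 2.
L = D − A with rows/columns ordered (A, B, C, D, E):
  [ 2, -1,  0, -1,  0]
  [-1,  2, -1,  0,  0]
  [ 0, -1,  2,  0, -1]
  [-1,  0,  0,  2, -1]
  [ 0,  0, -1, -1,  2]
Characteristic polynomial: det(λI − L) = λ(λ² − 5λ + 5)².
Roots: λ = 0; (λ² − 5λ + 5) = 0 ⇒ λ = (5 ± √5)/2 ≈ 1.382, 3.618 (multiplicity 2).
(Check: the roots sum (with multiplicity) to 10, matching trace L = Σdeg = 2·5 = 10.)
Laplacian eigenvalues (increasing order): [0.0, 1.382, 1.382, 3.618, 3.618]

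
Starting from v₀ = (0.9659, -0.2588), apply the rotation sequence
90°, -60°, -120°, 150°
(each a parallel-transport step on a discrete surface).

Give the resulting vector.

Total rotation: 90° + (-60°) + (-120°) + 150° = 60°. Final vector: (0.7071, 0.7071)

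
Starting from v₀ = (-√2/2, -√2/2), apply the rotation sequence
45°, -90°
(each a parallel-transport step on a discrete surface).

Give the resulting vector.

Total rotation: 45° + (-90°) = -45°. Final vector: (-1, 0)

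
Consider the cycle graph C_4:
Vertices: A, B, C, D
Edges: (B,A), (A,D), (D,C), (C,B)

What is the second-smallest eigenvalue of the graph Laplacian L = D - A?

The cycle graph C_n has Laplacian eigenvalues λ_k = 2 − 2cos(2πk/n), k = 0, 1, …, n−1. Here n = 4:
k=0: 2 − 2cos(0) = 0.0; k=1: 2 − 2cos(π/2) = 2.0; k=2: 2 − 2cos(π) = 4.0; k=3: 2 − 2cos(3π/2) = 2.0.
Laplacian eigenvalues: [0.0, 2.0, 2.0, 4.0]. Algebraic connectivity (smallest non-zero eigenvalue) = 2.0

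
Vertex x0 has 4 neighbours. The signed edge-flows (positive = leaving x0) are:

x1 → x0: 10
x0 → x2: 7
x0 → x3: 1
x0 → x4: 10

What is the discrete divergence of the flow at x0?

Divergence = sum of outgoing flows = (-10) + 7 + 1 + 10 = 8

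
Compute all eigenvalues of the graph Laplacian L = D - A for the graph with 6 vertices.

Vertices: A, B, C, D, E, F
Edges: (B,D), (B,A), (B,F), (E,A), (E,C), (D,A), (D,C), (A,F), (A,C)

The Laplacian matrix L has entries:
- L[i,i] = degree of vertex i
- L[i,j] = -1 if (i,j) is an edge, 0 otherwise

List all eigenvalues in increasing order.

Degrees: deg(A) = 5, deg(B) = 3, deg(C) = 3, deg(D) = 3, deg(E) = 2, deg(F) = 2.
L = D − A with rows/columns ordered (A, B, C, D, E, F):
  [ 5, -1, -1, -1, -1, -1]
  [-1,  3,  0, -1,  0, -1]
  [-1,  0,  3, -1, -1,  0]
  [-1, -1, -1,  3,  0,  0]
  [-1,  0, -1,  0,  2,  0]
  [-1, -1,  0,  0,  0,  2]
Characteristic polynomial: det(λI − L) = λ(λ² − 5λ + 5)(λ² − 7λ + 11)(λ − 6).
Roots: λ = 0; (λ² − 5λ + 5) = 0 ⇒ λ = (5 ± √5)/2 ≈ 1.382, 3.618; (λ² − 7λ + 11) = 0 ⇒ λ = (7 ± √5)/2 ≈ 2.382, 4.618; (λ − 6) = 0 ⇒ λ = 6.
(Check: the roots sum (with multiplicity) to 18, matching trace L = Σdeg = 2·9 = 18.)
Laplacian eigenvalues (increasing order): [0.0, 1.382, 2.382, 3.618, 4.618, 6.0]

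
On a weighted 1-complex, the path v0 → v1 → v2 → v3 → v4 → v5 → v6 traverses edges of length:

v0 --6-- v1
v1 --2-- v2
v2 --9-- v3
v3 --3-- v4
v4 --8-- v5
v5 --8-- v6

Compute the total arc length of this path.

Arc length = 6 + 2 + 9 + 3 + 8 + 8 = 36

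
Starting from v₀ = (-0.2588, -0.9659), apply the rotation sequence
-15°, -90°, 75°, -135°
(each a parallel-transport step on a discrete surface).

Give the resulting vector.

Total rotation: (-15°) + (-90°) + 75° + (-135°) = -165°. Final vector: (0, 1)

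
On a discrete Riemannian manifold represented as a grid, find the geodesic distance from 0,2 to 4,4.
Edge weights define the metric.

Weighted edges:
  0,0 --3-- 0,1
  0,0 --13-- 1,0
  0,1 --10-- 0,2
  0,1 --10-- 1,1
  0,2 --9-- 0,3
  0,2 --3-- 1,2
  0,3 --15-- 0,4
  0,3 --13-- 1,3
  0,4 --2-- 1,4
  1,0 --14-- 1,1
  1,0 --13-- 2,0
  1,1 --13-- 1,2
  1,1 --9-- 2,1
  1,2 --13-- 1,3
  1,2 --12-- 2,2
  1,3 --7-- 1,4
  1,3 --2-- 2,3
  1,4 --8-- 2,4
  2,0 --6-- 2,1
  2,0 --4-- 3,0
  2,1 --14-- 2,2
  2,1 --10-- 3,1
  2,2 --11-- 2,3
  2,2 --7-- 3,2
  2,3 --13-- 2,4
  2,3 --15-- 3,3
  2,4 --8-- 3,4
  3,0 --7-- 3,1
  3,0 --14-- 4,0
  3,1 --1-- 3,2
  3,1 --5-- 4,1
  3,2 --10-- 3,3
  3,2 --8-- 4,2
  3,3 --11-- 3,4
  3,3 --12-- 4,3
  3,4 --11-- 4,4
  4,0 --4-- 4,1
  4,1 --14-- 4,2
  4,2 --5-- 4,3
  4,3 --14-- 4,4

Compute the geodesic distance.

Shortest path: 0,2 → 1,2 → 2,2 → 3,2 → 4,2 → 4,3 → 4,4, total weight = 49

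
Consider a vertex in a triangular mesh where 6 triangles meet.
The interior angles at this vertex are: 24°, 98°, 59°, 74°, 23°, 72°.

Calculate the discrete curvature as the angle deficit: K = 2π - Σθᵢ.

Sum of angles = 350°. K = 360° - 350° = 10° = π/18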